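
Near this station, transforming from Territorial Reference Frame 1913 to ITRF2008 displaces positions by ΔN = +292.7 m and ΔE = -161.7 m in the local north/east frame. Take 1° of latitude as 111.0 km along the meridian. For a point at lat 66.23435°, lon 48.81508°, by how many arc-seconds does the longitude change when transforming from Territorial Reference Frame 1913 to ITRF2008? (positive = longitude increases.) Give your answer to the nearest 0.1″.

Δλ = -13.0″

At latitude 66.23435°, cos φ = 0.402997.
1° of longitude at this latitude = 111.0 × cos φ = 44.73 km, so Δλ = -161.7 / 44732.6 = -0.0036148° = -13.013″.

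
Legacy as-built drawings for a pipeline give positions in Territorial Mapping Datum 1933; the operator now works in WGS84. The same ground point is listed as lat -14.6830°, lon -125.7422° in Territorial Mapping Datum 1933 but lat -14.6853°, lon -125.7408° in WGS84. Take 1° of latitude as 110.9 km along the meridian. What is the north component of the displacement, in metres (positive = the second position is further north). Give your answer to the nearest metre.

Δφ = -14.6853° − -14.6830° = -0.0023°; Δλ = -125.7408° − -125.7422° = +0.0014°.
ΔN = Δφ × 110900 = -255.1 m; ΔE = Δλ × 110900 × cos(-14.6830°) = +0.0014 × 110900 × 0.967343 = 150.2 m.

ΔN = -255 m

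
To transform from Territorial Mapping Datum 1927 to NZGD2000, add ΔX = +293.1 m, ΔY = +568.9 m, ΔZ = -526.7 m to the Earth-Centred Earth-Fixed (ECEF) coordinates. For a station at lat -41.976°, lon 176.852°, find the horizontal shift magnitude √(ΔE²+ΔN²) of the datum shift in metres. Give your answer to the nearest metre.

At φ = -41.976°, λ = 176.852°: sin φ = -0.668819, cos φ = 0.743425, sin λ = 0.054915, cos λ = -0.998491.
ΔE = −sin λ·ΔX + cos λ·ΔY = −(0.054915)·(293.1) + (-0.998491)·(568.9) = -584.14 m.
ΔN = −sin φ cos λ·ΔX − sin φ sin λ·ΔY + cos φ·ΔZ = −(-0.668819)(-0.998491)(293.1) − (-0.668819)(0.054915)(568.9) + (0.743425)(-526.7) = -566.40 m.
Horizontal magnitude = √(ΔE² + ΔN²) = √((-584.14)² + (-566.40)²) = 813.65 m.

814 m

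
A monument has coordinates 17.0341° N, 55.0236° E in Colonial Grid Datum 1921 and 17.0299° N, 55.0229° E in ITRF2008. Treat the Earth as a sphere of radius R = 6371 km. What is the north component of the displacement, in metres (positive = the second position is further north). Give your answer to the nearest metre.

ΔN = -467 m

Δφ = 17.0299° − 17.0341° = -0.0042°; Δλ = 55.0229° − 55.0236° = -0.0007°.
1° along a meridian = πR/180 = 111195 m.
ΔN = Δφ × 111195 = -467.0 m; ΔE = Δλ × 111195 × cos(17.0341°) = -0.0007 × 111195 × 0.956131 = -74.4 m.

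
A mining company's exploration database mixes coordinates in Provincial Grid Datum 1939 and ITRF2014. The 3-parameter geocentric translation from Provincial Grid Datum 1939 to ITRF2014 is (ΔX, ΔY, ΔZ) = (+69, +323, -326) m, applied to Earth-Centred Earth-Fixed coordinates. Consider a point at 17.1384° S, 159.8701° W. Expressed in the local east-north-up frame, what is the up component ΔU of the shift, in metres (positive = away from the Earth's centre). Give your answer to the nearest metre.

ΔU = -72 m

The local up (radial) axis is (cos φ cos λ, cos φ sin λ, sin φ), giving ΔU = -61.908 − 106.224 + 96.066 = -72.07 m.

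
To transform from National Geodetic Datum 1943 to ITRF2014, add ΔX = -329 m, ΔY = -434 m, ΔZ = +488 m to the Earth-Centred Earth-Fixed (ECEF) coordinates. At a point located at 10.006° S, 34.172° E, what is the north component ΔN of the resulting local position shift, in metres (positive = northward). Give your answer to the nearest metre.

The local north axis is (−sin φ cos λ, −sin φ sin λ, cos φ), giving ΔN = -47.295 − 42.355 + 480.577 = 390.93 m.

ΔN = 391 m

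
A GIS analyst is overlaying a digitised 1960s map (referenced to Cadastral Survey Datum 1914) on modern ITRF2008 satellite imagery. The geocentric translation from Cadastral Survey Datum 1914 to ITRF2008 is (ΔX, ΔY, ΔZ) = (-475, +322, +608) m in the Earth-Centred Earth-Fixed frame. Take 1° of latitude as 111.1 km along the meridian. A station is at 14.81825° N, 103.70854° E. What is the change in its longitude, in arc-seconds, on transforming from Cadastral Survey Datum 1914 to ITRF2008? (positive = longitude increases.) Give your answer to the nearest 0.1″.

Δλ = 12.9″

sin φ = 0.255754, cos φ = 0.966742, sin λ = 0.971514, cos λ = -0.236983.
East component: ΔE = −sin λ·ΔX + cos λ·ΔY = −(0.971514)(-475) + (-0.236983)(322) = 385.16 m.
1° of latitude spans 111100 m; at latitude φ, 1° of longitude spans that × cos φ = 107405.0 m, so Δλ = 385.16 / 107405.0 × 3600 = 12.910″.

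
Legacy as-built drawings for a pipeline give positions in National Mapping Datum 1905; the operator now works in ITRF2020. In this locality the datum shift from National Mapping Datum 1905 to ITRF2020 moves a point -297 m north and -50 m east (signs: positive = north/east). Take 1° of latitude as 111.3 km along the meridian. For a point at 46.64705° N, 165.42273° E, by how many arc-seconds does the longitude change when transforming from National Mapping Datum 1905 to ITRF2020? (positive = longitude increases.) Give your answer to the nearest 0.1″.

Δλ = -2.4″

At latitude 46.64705°, cos φ = 0.686491.
1° of longitude at this latitude = 111.3 × cos φ = 76.41 km, so Δλ = -50.0 / 76406.4 = -0.0006544° = -2.356″.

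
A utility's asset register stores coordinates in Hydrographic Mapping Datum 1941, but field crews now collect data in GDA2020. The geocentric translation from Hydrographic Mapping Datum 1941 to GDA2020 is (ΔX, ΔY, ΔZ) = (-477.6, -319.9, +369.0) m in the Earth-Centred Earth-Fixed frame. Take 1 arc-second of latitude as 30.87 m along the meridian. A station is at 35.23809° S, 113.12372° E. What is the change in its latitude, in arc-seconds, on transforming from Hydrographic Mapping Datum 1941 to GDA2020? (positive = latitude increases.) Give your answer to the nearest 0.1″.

sin φ = -0.576975, cos φ = 0.816762, sin λ = 0.919659, cos λ = -0.392718.
North component: ΔN = −sin φ cos λ·ΔX − sin φ sin λ·ΔY + cos φ·ΔZ = −(-0.576975)(-0.392718)(-477.6) − (-0.576975)(0.919659)(-319.9) + (0.816762)(369.0) = 239.86 m.
1° of latitude spans 3600 × 30.87 = 111132 m, so Δφ = 239.86 / 111132 × 3600 = 7.770″.

Δφ = 7.8″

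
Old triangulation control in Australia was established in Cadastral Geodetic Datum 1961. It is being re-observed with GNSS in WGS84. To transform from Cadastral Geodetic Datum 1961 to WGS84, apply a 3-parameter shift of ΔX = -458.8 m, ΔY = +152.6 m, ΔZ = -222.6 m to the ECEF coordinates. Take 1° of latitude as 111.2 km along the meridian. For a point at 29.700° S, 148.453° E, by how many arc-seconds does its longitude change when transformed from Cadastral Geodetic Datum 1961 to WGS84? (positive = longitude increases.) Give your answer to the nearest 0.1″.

Δλ = 4.1″

sin φ = -0.495459, cos φ = 0.868632, sin λ = 0.523198, cos λ = -0.852211.
East component: ΔE = −sin λ·ΔX + cos λ·ΔY = −(0.523198)(-458.8) + (-0.852211)(152.6) = 110.00 m.
1° of latitude spans 111200 m; at latitude φ, 1° of longitude spans that × cos φ = 96591.8 m, so Δλ = 110.00 / 96591.8 × 3600 = 4.100″.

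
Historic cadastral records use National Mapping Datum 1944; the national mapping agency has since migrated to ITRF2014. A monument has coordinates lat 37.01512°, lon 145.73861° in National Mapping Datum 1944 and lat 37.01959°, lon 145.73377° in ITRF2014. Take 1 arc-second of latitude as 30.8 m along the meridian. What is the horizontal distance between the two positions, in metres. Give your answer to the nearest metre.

655 m

Δφ = 37.01959° − 37.01512° = +0.00447°; Δλ = 145.73377° − 145.73861° = -0.00484°.
1° of latitude = 3600 × 30.80 = 110880 m.
ΔN = Δφ × 110880 = 495.6 m; ΔE = Δλ × 110880 × cos(37.01512°) = -0.00484 × 110880 × 0.798477 = -428.5 m.
Distance = √(ΔE² + ΔN²) = √((-428.5)² + 495.6²) = 655.2 m.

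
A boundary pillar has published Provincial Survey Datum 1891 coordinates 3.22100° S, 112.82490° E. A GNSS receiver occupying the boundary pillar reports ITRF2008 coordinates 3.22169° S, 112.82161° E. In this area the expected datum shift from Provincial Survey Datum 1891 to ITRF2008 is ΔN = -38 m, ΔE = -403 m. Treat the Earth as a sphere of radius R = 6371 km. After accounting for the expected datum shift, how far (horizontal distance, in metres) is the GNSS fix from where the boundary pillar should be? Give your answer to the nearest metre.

54 m

Observed coordinate differences: Δφ = -0.00069°, Δλ = -0.00329°.
Converting to metres (1° lat = 111195 m, cos φ = 0.998420): observed ΔN = -76.7 m, observed ΔE = -365.3 m.
Subtracting the expected shift leaves a residual of -76.7 − (-38) = -38.7 m north and -365.3 − (-403) = 37.7 m east.
Residual distance = √((-38.7)² + 37.7²) = 54.1 m.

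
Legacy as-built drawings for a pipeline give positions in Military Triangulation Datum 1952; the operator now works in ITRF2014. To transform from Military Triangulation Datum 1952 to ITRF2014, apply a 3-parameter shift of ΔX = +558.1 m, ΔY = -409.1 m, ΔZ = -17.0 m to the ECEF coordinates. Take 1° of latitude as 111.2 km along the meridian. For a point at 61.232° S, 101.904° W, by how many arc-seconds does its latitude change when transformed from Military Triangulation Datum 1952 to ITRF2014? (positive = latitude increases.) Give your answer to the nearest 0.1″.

sin φ = -0.876576, cos φ = 0.481264, sin λ = -0.978495, cos λ = -0.206272.
North component: ΔN = −sin φ cos λ·ΔX − sin φ sin λ·ΔY + cos φ·ΔZ = −(-0.876576)(-0.206272)(558.1) − (-0.876576)(-0.978495)(-409.1) + (0.481264)(-17.0) = 241.80 m.
1° of latitude spans 111200 m, so Δφ = 241.80 / 111200 × 3600 = 7.828″.

Δφ = 7.8″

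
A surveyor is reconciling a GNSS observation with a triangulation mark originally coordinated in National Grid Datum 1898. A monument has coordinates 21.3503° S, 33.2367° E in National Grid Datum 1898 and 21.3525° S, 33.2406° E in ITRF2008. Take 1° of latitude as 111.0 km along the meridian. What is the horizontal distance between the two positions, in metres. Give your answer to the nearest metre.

471 m

Δφ = -21.3525° − -21.3503° = -0.0022°; Δλ = 33.2406° − 33.2367° = +0.0039°.
ΔN = Δφ × 111000 = -244.2 m; ΔE = Δλ × 111000 × cos(-21.3503°) = +0.0039 × 111000 × 0.931372 = 403.2 m.
Distance = √(ΔE² + ΔN²) = √(403.2² + (-244.2)²) = 471.4 m.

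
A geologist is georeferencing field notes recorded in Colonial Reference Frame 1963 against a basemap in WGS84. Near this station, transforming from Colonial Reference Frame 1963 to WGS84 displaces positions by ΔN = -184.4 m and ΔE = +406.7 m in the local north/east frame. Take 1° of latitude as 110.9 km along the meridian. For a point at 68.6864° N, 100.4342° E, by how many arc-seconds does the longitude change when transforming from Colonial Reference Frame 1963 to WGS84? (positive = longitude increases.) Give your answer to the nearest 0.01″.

Δλ = 36.32″

At latitude 68.6864°, cos φ = 0.363472.
1° of longitude at this latitude = 110.9 × cos φ = 40.31 km, so Δλ = 406.7 / 40309.1 = 0.0100895° = 36.322″.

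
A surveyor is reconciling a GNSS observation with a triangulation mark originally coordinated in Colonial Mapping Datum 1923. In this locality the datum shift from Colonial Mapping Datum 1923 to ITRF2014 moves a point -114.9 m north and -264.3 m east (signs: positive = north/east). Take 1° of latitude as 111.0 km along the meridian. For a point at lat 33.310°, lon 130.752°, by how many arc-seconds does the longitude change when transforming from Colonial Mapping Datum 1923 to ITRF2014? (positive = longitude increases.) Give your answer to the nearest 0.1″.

At latitude 33.310°, cos φ = 0.835712.
1° of longitude at this latitude = 111.0 × cos φ = 92.76 km, so Δλ = -264.3 / 92764.0 = -0.0028492° = -10.257″.

Δλ = -10.3″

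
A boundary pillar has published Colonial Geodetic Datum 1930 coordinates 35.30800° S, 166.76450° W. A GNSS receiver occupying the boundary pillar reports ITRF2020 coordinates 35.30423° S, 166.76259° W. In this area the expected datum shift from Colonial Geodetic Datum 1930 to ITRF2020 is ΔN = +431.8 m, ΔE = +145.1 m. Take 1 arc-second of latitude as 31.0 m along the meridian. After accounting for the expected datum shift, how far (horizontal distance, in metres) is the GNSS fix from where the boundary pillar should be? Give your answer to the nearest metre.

Observed coordinate differences: Δφ = +0.00377°, Δλ = +0.00191°.
Converting to metres (1° lat = 111600 m, cos φ = 0.816057): observed ΔN = 420.7 m, observed ΔE = 173.9 m.
Subtracting the expected shift leaves a residual of 420.7 − (431.8) = -11.1 m north and 173.9 − (145.1) = 28.8 m east.
Residual distance = √((-11.1)² + 28.8²) = 30.9 m.

31 m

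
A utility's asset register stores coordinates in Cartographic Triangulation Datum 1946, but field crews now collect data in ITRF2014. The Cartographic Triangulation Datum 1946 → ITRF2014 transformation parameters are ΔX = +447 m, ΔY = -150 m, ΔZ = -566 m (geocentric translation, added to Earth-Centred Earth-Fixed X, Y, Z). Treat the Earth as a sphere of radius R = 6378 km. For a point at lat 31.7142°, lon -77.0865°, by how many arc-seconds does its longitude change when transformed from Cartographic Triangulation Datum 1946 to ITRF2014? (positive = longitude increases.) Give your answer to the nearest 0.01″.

sin φ = 0.525682, cos φ = 0.850681, sin λ = -0.974709, cos λ = 0.223480.
East component: ΔE = −sin λ·ΔX + cos λ·ΔY = −(-0.974709)(447) + (0.223480)(-150) = 402.17 m.
1° of latitude spans πR/180 = 111317 m; at latitude φ, 1° of longitude spans that × cos φ = 94695.3 m, so Δλ = 402.17 / 94695.3 × 3600 = 15.289″.

Δλ = 15.29″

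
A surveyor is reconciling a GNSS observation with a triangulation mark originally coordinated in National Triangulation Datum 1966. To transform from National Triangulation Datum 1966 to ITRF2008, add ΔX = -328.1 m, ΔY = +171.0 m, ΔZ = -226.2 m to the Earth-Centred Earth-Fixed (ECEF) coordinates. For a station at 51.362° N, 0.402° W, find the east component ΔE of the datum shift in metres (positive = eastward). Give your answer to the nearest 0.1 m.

ΔE = 168.7 m

At φ = 51.362°, λ = -0.402°: sin φ = 0.781107, cos φ = 0.624398, sin λ = -0.007016, cos λ = 0.999975.
ΔE = −sin λ·ΔX + cos λ·ΔY = −(-0.007016)·(-328.1) + (0.999975)·(171.0) = 168.69 m.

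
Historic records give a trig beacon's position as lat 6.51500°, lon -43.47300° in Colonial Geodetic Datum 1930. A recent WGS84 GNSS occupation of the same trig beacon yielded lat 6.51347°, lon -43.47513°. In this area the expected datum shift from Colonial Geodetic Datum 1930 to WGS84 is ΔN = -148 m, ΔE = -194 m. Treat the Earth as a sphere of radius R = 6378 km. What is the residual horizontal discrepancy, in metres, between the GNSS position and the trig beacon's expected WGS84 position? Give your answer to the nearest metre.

Observed coordinate differences: Δφ = -0.00153°, Δλ = -0.00213°.
Converting to metres (1° lat = 111317 m, cos φ = 0.993542): observed ΔN = -170.3 m, observed ΔE = -235.6 m.
Subtracting the expected shift leaves a residual of -170.3 − (-148) = -22.3 m north and -235.6 − (-194) = -41.6 m east.
Residual distance = √((-22.3)² + (-41.6)²) = 47.2 m.

47 m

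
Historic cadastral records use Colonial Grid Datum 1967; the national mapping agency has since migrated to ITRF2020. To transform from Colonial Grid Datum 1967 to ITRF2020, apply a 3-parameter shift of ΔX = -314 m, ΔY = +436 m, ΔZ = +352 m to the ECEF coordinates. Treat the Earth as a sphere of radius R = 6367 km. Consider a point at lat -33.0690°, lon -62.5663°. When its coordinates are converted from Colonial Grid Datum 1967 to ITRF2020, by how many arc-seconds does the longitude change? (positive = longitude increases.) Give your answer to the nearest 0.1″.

Δλ = -3.0″

sin φ = -0.545649, cos φ = 0.838014, sin λ = -0.887545, cos λ = 0.460722.
East component: ΔE = −sin λ·ΔX + cos λ·ΔY = −(-0.887545)(-314) + (0.460722)(436) = -77.81 m.
1° of latitude spans πR/180 = 111125 m; at latitude φ, 1° of longitude spans that × cos φ = 93124.4 m, so Δλ = -77.81 / 93124.4 × 3600 = -3.008″.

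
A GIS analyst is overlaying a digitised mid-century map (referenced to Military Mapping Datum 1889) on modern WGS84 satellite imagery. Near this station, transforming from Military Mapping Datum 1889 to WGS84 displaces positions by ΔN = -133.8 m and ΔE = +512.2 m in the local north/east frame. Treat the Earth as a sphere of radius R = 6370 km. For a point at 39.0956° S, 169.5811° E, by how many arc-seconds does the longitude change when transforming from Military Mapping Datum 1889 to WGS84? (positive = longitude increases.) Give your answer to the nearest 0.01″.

At latitude -39.0956°, cos φ = 0.776095.
One radian of longitude at latitude φ spans R cos φ, so Δλ = ΔE / (R cos φ) = 512.2 / (6370000 × 0.776095) = 1.0361e-04 rad = 21.370″.

Δλ = 21.37″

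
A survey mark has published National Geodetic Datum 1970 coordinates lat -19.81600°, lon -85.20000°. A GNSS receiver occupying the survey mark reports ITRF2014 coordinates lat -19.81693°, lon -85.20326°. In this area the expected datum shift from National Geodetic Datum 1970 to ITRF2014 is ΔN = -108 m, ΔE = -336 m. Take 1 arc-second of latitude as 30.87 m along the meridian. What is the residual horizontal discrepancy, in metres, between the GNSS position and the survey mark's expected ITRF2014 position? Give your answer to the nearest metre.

7 m

Observed coordinate differences: Δφ = -0.00093°, Δλ = -0.00326°.
Converting to metres (1° lat = 111132 m, cos φ = 0.940786): observed ΔN = -103.4 m, observed ΔE = -340.8 m.
Subtracting the expected shift leaves a residual of -103.4 − (-108) = 4.6 m north and -340.8 − (-336) = -4.8 m east.
Residual distance = √(4.6² + (-4.8)²) = 6.7 m.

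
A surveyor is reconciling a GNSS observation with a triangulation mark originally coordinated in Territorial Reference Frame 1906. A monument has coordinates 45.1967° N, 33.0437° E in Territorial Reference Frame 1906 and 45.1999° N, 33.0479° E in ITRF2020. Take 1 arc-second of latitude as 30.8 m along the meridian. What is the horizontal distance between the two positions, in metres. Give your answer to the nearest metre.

483 m

Δφ = 45.1999° − 45.1967° = +0.0032°; Δλ = 33.0479° − 33.0437° = +0.0042°.
1° of latitude = 3600 × 30.80 = 110880 m.
ΔN = Δφ × 110880 = 354.8 m; ΔE = Δλ × 110880 × cos(45.1967°) = +0.0042 × 110880 × 0.704675 = 328.2 m.
Distance = √(ΔE² + ΔN²) = √(328.2² + 354.8²) = 483.3 m.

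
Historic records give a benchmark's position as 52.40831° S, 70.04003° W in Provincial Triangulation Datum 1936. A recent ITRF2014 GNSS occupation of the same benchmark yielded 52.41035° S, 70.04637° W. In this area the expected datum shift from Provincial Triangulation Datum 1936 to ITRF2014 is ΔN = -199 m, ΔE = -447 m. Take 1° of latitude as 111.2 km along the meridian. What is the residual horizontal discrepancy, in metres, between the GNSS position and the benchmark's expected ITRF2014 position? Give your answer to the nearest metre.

Observed coordinate differences: Δφ = -0.00204°, Δλ = -0.00634°.
Converting to metres (1° lat = 111200 m, cos φ = 0.610030): observed ΔN = -226.8 m, observed ΔE = -430.1 m.
Subtracting the expected shift leaves a residual of -226.8 − (-199) = -27.8 m north and -430.1 − (-447) = 16.9 m east.
Residual distance = √((-27.8)² + 16.9²) = 32.6 m.

33 m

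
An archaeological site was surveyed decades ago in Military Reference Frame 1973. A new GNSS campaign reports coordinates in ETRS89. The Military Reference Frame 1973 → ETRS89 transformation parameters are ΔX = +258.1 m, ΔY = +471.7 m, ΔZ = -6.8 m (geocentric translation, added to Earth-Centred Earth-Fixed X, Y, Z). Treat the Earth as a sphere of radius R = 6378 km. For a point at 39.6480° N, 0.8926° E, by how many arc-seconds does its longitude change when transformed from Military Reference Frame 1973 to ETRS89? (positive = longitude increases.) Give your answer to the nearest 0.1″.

Δλ = 19.6″

sin φ = 0.638069, cos φ = 0.769979, sin λ = 0.015578, cos λ = 0.999879.
East component: ΔE = −sin λ·ΔX + cos λ·ΔY = −(0.015578)(258.1) + (0.999879)(471.7) = 467.62 m.
1° of latitude spans πR/180 = 111317 m; at latitude φ, 1° of longitude spans that × cos φ = 85711.8 m, so Δλ = 467.62 / 85711.8 × 3600 = 19.641″.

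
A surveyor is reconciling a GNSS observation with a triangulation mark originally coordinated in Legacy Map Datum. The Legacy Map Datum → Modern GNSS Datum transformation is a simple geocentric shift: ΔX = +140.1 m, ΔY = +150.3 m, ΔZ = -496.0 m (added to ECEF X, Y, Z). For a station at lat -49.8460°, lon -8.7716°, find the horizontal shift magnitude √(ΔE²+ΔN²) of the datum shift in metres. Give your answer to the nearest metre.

At φ = -49.8460°, λ = -8.7716°: sin φ = -0.764314, cos φ = 0.644844, sin λ = -0.152496, cos λ = 0.988304.
ΔE = −sin λ·ΔX + cos λ·ΔY = −(-0.152496)·(140.1) + (0.988304)·(150.3) = 169.91 m.
ΔN = −sin φ cos λ·ΔX − sin φ sin λ·ΔY + cos φ·ΔZ = −(-0.764314)(0.988304)(140.1) − (-0.764314)(-0.152496)(150.3) + (0.644844)(-496.0) = -231.53 m.
Horizontal magnitude = √(ΔE² + ΔN²) = √(169.91² + (-231.53)²) = 287.19 m.

287 m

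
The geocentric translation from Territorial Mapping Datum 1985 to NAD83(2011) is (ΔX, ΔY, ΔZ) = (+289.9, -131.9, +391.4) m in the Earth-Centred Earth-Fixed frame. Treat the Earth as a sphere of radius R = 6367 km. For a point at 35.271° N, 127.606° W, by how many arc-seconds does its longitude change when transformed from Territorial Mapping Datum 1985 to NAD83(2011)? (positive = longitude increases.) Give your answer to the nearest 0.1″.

Δλ = 12.3″

sin φ = 0.577444, cos φ = 0.816430, sin λ = -0.792226, cos λ = -0.610228.
East component: ΔE = −sin λ·ΔX + cos λ·ΔY = −(-0.792226)(289.9) + (-0.610228)(-131.9) = 310.16 m.
1° of latitude spans πR/180 = 111125 m; at latitude φ, 1° of longitude spans that × cos φ = 90725.9 m, so Δλ = 310.16 / 90725.9 × 3600 = 12.307″.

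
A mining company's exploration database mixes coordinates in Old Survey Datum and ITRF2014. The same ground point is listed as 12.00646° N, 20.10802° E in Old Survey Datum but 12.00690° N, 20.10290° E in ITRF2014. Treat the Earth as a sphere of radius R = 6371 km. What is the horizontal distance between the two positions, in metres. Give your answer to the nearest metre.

559 m

Δφ = 12.00690° − 12.00646° = +0.00044°; Δλ = 20.10290° − 20.10802° = -0.00512°.
1° along a meridian = πR/180 = 111195 m.
ΔN = Δφ × 111195 = 48.9 m; ΔE = Δλ × 111195 × cos(12.00646°) = -0.00512 × 111195 × 0.978124 = -556.9 m.
Distance = √(ΔE² + ΔN²) = √((-556.9)² + 48.9²) = 559.0 m.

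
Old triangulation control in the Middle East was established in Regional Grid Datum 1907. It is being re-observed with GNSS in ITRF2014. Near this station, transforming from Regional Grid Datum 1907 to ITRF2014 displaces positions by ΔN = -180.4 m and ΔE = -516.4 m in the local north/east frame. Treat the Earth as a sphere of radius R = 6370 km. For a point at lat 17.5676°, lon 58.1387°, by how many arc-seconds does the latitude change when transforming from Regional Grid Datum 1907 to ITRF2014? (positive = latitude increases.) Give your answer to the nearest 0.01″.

On a sphere of radius R, 1 rad of latitude = R, so Δφ = ΔN / R = -180.4 / 6370000 = -2.8320e-05 rad = -5.841″.

Δφ = -5.84″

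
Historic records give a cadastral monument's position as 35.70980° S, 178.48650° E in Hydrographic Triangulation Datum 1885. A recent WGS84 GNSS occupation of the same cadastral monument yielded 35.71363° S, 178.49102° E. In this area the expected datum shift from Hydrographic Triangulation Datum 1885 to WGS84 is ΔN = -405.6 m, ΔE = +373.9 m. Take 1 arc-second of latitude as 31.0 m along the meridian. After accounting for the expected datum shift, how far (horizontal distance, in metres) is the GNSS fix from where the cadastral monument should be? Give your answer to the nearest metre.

42 m

Observed coordinate differences: Δφ = -0.00383°, Δλ = +0.00452°.
Converting to metres (1° lat = 111600 m, cos φ = 0.811984): observed ΔN = -427.4 m, observed ΔE = 409.6 m.
Subtracting the expected shift leaves a residual of -427.4 − (-405.6) = -21.8 m north and 409.6 − (373.9) = 35.7 m east.
Residual distance = √((-21.8)² + 35.7²) = 41.8 m.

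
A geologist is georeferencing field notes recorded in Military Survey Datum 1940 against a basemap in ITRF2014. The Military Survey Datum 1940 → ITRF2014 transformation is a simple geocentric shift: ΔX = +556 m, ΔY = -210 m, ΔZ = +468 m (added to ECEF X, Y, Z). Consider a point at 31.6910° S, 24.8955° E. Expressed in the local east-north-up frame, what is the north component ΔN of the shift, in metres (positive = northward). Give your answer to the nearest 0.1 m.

The local north axis is (−sin φ cos λ, −sin φ sin λ, cos φ), giving ΔN = 264.946 − 46.441 + 398.218 = 616.72 m.

ΔN = 616.7 m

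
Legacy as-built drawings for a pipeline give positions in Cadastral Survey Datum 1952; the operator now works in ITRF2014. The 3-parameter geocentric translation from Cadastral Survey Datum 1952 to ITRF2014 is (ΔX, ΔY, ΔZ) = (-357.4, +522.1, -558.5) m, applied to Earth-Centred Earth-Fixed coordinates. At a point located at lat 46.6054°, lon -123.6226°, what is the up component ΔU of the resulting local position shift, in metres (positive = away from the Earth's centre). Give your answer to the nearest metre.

ΔU = -569 m

At φ = 46.6054°, λ = -123.6226°: sin φ = 0.726639, cos φ = 0.687019, sin λ = -0.832703, cos λ = -0.553720.
ΔU = cos φ cos λ·ΔX + cos φ sin λ·ΔY + sin φ·ΔZ = (0.687019)(-0.553720)(-357.4) + (0.687019)(-0.832703)(522.1) + (0.726639)(-558.5) = -568.55 m.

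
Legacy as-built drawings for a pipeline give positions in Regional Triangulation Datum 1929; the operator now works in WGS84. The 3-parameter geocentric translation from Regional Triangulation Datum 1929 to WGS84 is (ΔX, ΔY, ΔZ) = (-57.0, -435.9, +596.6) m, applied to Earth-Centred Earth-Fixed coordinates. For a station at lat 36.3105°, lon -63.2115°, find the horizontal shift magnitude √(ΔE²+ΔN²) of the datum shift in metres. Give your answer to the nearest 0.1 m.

At φ = 36.3105°, λ = -63.2115°: sin φ = 0.592161, cos φ = 0.805820, sin λ = -0.892676, cos λ = 0.450698.
ΔE = −sin λ·ΔX + cos λ·ΔY = −(-0.892676)·(-57.0) + (0.450698)·(-435.9) = -247.34 m.
ΔN = −sin φ cos λ·ΔX − sin φ sin λ·ΔY + cos φ·ΔZ = −(0.592161)(0.450698)(-57.0) − (0.592161)(-0.892676)(-435.9) + (0.805820)(596.6) = 265.54 m.
Horizontal magnitude = √(ΔE² + ΔN²) = √((-247.34)² + 265.54²) = 362.89 m.

362.9 m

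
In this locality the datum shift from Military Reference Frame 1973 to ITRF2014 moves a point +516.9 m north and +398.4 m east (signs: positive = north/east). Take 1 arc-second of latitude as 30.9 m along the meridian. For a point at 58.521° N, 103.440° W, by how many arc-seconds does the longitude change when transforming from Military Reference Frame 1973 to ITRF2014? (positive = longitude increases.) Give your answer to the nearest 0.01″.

Δλ = 24.69″

At latitude 58.521°, cos φ = 0.522186.
1″ of longitude at this latitude = 30.90 × cos φ = 16.1355 m, so Δλ = 398.4 / 16.1355 = 24.691″.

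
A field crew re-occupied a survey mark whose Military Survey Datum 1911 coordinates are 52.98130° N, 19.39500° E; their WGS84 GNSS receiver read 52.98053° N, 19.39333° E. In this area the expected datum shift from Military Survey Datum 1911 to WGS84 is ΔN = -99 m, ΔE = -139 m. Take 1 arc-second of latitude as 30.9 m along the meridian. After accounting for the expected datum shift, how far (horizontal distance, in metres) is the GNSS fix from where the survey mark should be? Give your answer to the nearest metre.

30 m

Observed coordinate differences: Δφ = -0.00077°, Δλ = -0.00167°.
Converting to metres (1° lat = 111240 m, cos φ = 0.602076): observed ΔN = -85.7 m, observed ΔE = -111.8 m.
Subtracting the expected shift leaves a residual of -85.7 − (-99) = 13.3 m north and -111.8 − (-139) = 27.2 m east.
Residual distance = √(13.3² + 27.2²) = 30.3 m.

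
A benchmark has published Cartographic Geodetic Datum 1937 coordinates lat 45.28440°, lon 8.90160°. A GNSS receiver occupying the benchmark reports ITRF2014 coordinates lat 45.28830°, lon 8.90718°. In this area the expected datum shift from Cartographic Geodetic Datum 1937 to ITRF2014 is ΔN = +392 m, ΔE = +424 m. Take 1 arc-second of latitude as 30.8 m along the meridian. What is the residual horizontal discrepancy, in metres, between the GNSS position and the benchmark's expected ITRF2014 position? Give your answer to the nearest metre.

Observed coordinate differences: Δφ = +0.00390°, Δλ = +0.00558°.
Converting to metres (1° lat = 110880 m, cos φ = 0.703588): observed ΔN = 432.4 m, observed ΔE = 435.3 m.
Subtracting the expected shift leaves a residual of 432.4 − (392) = 40.4 m north and 435.3 − (424) = 11.3 m east.
Residual distance = √(40.4² + 11.3²) = 42.0 m.

42 m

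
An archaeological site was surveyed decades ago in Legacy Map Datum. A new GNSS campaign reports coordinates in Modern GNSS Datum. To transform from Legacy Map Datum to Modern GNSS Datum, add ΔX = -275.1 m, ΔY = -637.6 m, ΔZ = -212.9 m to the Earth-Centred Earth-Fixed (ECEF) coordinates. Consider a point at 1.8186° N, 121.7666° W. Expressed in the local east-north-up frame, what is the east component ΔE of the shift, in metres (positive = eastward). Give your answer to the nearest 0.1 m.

ΔE = 101.8 m

The local east axis at (φ, λ) is (−sin λ, cos λ, 0), so ΔE = −sin(-121.7666°)·(-275.1) + cos(-121.7666°)·(-637.6) = 101.78 m.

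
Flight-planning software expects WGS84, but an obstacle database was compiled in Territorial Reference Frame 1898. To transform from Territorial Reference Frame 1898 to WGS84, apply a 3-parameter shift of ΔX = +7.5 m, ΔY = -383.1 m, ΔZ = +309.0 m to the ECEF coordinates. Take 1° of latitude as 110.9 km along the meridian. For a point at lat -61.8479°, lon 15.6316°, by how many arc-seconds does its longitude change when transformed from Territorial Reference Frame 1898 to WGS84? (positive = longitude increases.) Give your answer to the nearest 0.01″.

sin φ = -0.881698, cos φ = 0.471814, sin λ = 0.269451, cos λ = 0.963014.
East component: ΔE = −sin λ·ΔX + cos λ·ΔY = −(0.269451)(7.5) + (0.963014)(-383.1) = -370.95 m.
1° of latitude spans 110900 m; at latitude φ, 1° of longitude spans that × cos φ = 52324.2 m, so Δλ = -370.95 / 52324.2 × 3600 = -25.522″.

Δλ = -25.52″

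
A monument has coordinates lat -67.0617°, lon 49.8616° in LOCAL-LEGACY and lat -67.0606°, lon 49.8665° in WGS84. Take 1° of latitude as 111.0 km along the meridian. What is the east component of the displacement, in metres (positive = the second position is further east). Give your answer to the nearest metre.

ΔE = 212 m

Δφ = -67.0606° − -67.0617° = +0.0011°; Δλ = 49.8665° − 49.8616° = +0.0049°.
ΔN = Δφ × 111000 = 122.1 m; ΔE = Δλ × 111000 × cos(-67.0617°) = +0.0049 × 111000 × 0.389740 = 212.0 m.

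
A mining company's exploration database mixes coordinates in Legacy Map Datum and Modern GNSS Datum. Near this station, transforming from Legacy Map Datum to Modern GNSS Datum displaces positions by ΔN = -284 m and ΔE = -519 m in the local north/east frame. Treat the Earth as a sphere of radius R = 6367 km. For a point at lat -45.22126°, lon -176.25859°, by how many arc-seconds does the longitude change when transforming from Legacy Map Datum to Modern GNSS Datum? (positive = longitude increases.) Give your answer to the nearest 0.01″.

At latitude -45.22126°, cos φ = 0.704371.
One radian of longitude at latitude φ spans R cos φ, so Δλ = ΔE / (R cos φ) = -519.0 / (6367000 × 0.704371) = -1.1573e-04 rad = -23.870″.

Δλ = -23.87″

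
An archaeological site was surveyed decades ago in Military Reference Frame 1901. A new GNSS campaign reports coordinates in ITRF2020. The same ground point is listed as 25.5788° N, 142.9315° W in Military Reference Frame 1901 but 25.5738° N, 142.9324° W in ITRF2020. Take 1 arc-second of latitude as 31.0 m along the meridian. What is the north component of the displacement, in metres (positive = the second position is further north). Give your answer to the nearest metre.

ΔN = -558 m

Δφ = 25.5738° − 25.5788° = -0.0050°; Δλ = -142.9324° − -142.9315° = -0.0009°.
1° of latitude = 3600 × 31.00 = 111600 m.
ΔN = Δφ × 111600 = -558.0 m; ΔE = Δλ × 111600 × cos(25.5788°) = -0.0009 × 111600 × 0.901992 = -90.6 m.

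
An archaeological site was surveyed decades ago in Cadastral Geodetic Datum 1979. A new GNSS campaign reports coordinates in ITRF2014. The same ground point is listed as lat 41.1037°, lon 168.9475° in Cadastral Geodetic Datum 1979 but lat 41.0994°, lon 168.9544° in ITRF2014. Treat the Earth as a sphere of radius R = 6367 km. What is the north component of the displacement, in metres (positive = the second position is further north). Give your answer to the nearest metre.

Δφ = 41.0994° − 41.1037° = -0.0043°; Δλ = 168.9544° − 168.9475° = +0.0069°.
1° along a meridian = πR/180 = 111125 m.
ΔN = Δφ × 111125 = -477.8 m; ΔE = Δλ × 111125 × cos(41.1037°) = +0.0069 × 111125 × 0.753521 = 577.8 m.

ΔN = -478 m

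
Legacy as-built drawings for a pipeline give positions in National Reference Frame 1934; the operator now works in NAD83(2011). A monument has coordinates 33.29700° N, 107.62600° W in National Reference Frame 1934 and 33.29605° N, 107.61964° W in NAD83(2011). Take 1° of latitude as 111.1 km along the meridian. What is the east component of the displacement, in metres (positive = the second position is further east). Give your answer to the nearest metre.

ΔE = 591 m

Δφ = 33.29605° − 33.29700° = -0.00095°; Δλ = -107.61964° − -107.62600° = +0.00636°.
ΔN = Δφ × 111100 = -105.5 m; ΔE = Δλ × 111100 × cos(33.29700°) = +0.00636 × 111100 × 0.835836 = 590.6 m.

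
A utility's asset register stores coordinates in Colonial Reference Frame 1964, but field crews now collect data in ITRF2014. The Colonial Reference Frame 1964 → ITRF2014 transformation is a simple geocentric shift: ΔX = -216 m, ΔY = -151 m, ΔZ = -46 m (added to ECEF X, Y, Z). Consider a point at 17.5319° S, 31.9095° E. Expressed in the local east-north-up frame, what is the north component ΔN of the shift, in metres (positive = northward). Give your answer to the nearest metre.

ΔN = -123 m

At φ = -17.5319°, λ = 31.9095°: sin φ = -0.301237, cos φ = 0.953549, sin λ = 0.528579, cos λ = 0.848884.
ΔN = −sin φ cos λ·ΔX − sin φ sin λ·ΔY + cos φ·ΔZ = −(-0.301237)(0.848884)(-216) − (-0.301237)(0.528579)(-151) + (0.953549)(-46) = -123.14 m.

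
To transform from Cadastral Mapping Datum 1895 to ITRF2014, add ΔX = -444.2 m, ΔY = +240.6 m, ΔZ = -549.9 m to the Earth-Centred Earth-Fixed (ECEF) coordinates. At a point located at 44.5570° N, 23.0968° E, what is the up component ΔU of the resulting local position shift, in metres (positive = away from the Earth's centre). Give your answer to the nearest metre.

ΔU = -610 m

At φ = 44.5570°, λ = 23.0968°: sin φ = 0.701618, cos φ = 0.712553, sin λ = 0.392286, cos λ = 0.919843.
ΔU = cos φ cos λ·ΔX + cos φ sin λ·ΔY + sin φ·ΔZ = (0.712553)(0.919843)(-444.2) + (0.712553)(0.392286)(240.6) + (0.701618)(-549.9) = -609.71 m.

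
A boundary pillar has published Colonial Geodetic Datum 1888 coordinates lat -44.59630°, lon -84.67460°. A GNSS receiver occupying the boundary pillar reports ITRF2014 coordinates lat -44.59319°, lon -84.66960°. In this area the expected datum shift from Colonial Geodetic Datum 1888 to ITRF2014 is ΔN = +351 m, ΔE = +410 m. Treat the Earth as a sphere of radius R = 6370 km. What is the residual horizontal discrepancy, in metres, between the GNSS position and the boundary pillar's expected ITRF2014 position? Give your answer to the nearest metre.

15 m

Observed coordinate differences: Δφ = +0.00311°, Δλ = +0.00500°.
Converting to metres (1° lat = 111177 m, cos φ = 0.712071): observed ΔN = 345.8 m, observed ΔE = 395.8 m.
Subtracting the expected shift leaves a residual of 345.8 − (351) = -5.2 m north and 395.8 − (410) = -14.2 m east.
Residual distance = √((-5.2)² + (-14.2)²) = 15.1 m.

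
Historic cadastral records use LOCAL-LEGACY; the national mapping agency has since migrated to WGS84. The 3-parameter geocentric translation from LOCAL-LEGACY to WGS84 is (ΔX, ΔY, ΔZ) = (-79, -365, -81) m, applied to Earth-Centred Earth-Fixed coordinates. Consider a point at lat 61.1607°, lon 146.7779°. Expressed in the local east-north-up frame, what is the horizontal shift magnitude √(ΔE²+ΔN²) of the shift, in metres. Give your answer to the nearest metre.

The local east axis at (φ, λ) is (−sin λ, cos λ, 0), so ΔE = −sin(146.7779°)·(-79) + cos(146.7779°)·(-365) = 348.62 m.
The local north axis is (−sin φ cos λ, −sin φ sin λ, cos φ), giving ΔN = -57.891 + 175.176 − 39.071 = 78.21 m.
Horizontal magnitude = √(ΔE² + ΔN²) = √(348.62² + 78.21²) = 357.29 m.

357 m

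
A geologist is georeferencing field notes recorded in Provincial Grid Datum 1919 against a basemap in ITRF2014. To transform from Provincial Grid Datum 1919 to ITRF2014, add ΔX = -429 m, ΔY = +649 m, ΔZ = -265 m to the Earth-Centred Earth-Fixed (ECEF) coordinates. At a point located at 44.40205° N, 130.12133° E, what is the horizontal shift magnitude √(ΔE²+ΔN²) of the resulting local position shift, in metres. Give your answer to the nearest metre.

At φ = 44.40205°, λ = 130.12133°: sin φ = 0.699689, cos φ = 0.714448, sin λ = 0.764682, cos λ = -0.644408.
ΔE = −sin λ·ΔX + cos λ·ΔY = −(0.764682)·(-429) + (-0.644408)·(649) = -90.17 m.
ΔN = −sin φ cos λ·ΔX − sin φ sin λ·ΔY + cos φ·ΔZ = −(0.699689)(-0.644408)(-429) − (0.699689)(0.764682)(649) + (0.714448)(-265) = -730.00 m.
Horizontal magnitude = √(ΔE² + ΔN²) = √((-90.17)² + (-730.00)²) = 735.55 m.

736 m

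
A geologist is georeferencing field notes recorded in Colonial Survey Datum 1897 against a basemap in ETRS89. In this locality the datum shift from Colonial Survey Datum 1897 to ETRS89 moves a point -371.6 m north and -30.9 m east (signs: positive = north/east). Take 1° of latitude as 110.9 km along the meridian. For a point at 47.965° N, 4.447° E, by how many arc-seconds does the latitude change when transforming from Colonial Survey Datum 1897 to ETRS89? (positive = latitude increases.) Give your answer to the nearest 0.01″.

Δφ = -12.06″

1° of latitude = 110.9 km, so Δφ = -371.6 / 110900 = -0.0033508° = -12.063″.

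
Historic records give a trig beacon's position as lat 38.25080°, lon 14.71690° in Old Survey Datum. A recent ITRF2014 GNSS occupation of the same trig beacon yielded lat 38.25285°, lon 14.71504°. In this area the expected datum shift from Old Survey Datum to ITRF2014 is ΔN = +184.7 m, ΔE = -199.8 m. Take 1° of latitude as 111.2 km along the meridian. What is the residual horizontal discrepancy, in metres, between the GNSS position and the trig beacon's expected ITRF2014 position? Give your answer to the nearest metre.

Observed coordinate differences: Δφ = +0.00205°, Δλ = -0.00186°.
Converting to metres (1° lat = 111200 m, cos φ = 0.785308): observed ΔN = 228.0 m, observed ΔE = -162.4 m.
Subtracting the expected shift leaves a residual of 228.0 − (184.7) = 43.3 m north and -162.4 − (-199.8) = 37.4 m east.
Residual distance = √(43.3² + 37.4²) = 57.2 m.

57 m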